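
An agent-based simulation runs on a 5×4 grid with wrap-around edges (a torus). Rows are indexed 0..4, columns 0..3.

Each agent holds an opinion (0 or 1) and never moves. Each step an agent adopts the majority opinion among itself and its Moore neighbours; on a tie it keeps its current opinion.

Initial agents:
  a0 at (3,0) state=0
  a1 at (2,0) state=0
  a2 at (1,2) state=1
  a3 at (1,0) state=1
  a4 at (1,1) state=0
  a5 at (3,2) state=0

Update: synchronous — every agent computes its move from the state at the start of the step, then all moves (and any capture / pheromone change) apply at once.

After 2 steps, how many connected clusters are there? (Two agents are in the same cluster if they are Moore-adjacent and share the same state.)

3

t=1: a0@(3,0):0 a1@(2,0):0 a2@(1,2):1 a3@(1,0):0 a4@(1,1):0 a5@(3,2):0
t=2: (unchanged — steady state)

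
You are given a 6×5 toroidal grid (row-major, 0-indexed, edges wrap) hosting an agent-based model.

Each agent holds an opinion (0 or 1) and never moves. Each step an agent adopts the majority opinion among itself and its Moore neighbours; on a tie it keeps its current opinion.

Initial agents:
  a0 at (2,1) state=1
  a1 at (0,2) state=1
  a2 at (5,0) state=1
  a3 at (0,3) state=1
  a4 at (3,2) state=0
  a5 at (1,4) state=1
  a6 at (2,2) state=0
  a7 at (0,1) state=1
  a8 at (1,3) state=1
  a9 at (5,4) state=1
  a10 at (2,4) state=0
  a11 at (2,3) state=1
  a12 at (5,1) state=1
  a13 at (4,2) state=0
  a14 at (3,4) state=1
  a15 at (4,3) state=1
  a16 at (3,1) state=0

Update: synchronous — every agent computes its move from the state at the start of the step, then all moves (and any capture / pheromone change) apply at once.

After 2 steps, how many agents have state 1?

12

t=1: a0@(2,1):0 a1@(0,2):1 a2@(5,0):1 a3@(0,3):1 a4@(3,2):0 a5@(1,4):1 a6@(2,2):0 a7@(0,1):1 a8@(1,3):1 a9@(5,4):1 a10@(2,4):1 a11@(2,3):1 a12@(5,1):1 a13@(4,2):0 a14@(3,4):1 a15@(4,3):1 a16@(3,1):0
t=2: (unchanged — steady state)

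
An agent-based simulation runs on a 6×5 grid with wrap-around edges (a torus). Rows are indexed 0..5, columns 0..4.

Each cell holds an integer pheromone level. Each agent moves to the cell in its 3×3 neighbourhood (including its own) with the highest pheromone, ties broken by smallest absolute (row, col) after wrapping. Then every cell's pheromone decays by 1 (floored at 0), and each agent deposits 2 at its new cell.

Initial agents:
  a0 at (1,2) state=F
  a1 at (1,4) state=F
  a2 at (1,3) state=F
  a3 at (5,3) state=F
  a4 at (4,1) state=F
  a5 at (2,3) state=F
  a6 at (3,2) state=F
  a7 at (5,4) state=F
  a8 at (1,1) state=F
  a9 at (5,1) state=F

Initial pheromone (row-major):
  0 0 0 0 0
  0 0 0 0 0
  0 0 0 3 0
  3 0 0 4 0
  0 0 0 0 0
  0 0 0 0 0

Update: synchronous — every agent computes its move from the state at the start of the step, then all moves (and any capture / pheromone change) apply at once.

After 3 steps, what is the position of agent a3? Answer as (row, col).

(0, 2)

t=1: a0@(2,3) a1@(2,3) a2@(2,3) a3@(0,2) a4@(3,0) a5@(3,3) a6@(3,3) a7@(0,0) a8@(0,0) a9@(0,0) | pheromone: 6 0 2 0 0 / 0 0 0 0 0 / 0 0 0 8 0 / 4 0 0 7 0 / 0 0 0 0 0 / 0 0 0 0 0
t=2: a0@(2,3) a1@(2,3) a2@(2,3) a3@(0,2) a4@(3,0) a5@(2,3) a6@(2,3) a7@(0,0) a8@(0,0) a9@(0,0) | pheromone: 11 0 3 0 0 / 0 0 0 0 0 / 0 0 0 17 0 / 5 0 0 6 0 / 0 0 0 0 0 / 0 0 0 0 0
t=3: a0@(2,3) a1@(2,3) a2@(2,3) a3@(0,2) a4@(3,0) a5@(2,3) a6@(2,3) a7@(0,0) a8@(0,0) a9@(0,0) | pheromone: 16 0 4 0 0 / 0 0 0 0 0 / 0 0 0 26 0 / 6 0 0 5 0 / 0 0 0 0 0 / 0 0 0 0 0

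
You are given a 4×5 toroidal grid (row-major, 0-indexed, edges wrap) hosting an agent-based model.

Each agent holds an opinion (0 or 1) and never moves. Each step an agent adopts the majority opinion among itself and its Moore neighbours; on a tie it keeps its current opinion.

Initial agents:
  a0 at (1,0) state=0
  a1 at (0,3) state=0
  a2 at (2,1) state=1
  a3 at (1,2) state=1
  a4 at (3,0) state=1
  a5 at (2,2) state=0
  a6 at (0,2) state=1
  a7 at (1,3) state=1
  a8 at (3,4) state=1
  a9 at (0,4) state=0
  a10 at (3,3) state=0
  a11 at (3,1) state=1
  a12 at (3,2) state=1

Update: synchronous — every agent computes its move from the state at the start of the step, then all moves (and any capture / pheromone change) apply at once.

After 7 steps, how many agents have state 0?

0

t=1: a0@(1,0):0 a1@(0,3):1 a2@(2,1):1 a3@(1,2):1 a4@(3,0):1 a5@(2,2):1 a6@(0,2):1 a7@(1,3):1 a8@(3,4):0 a9@(0,4):0 a10@(3,3):0 a11@(3,1):1 a12@(3,2):1
t=2: a0@(1,0):0 a1@(0,3):1 a2@(2,1):1 a3@(1,2):1 a4@(3,0):1 a5@(2,2):1 a6@(0,2):1 a7@(1,3):1 a8@(3,4):0 a9@(0,4):0 a10@(3,3):1 a11@(3,1):1 a12@(3,2):1
t=3: a0@(1,0):0 a1@(0,3):1 a2@(2,1):1 a3@(1,2):1 a4@(3,0):1 a5@(2,2):1 a6@(0,2):1 a7@(1,3):1 a8@(3,4):1 a9@(0,4):1 a10@(3,3):1 a11@(3,1):1 a12@(3,2):1
t=4: a0@(1,0):1 a1@(0,3):1 a2@(2,1):1 a3@(1,2):1 a4@(3,0):1 a5@(2,2):1 a6@(0,2):1 a7@(1,3):1 a8@(3,4):1 a9@(0,4):1 a10@(3,3):1 a11@(3,1):1 a12@(3,2):1
t=5: (unchanged — steady state)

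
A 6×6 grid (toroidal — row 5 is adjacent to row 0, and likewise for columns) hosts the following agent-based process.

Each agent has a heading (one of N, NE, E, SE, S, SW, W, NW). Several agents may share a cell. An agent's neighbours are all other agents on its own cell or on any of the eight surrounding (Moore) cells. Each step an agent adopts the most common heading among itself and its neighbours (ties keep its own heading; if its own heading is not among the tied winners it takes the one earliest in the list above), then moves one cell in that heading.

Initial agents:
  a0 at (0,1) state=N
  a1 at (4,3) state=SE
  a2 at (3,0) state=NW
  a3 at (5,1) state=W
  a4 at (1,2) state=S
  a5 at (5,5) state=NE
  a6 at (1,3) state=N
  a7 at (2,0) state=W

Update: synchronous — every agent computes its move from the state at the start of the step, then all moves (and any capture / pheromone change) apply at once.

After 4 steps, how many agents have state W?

t=1: a0@(5,1):N a1@(5,4):SE a2@(2,5):NW a3@(5,0):W a4@(0,2):N a5@(4,0):NE a6@(0,3):N a7@(2,5):W
t=2: a0@(4,1):N a1@(0,5):SE a2@(1,4):NW a3@(5,5):W a4@(5,2):N a5@(3,1):NE a6@(5,3):N a7@(2,4):W
t=3: a0@(3,1):N a1@(1,0):SE a2@(0,3):NW a3@(5,4):W a4@(4,2):N a5@(2,2):NE a6@(4,3):N a7@(2,3):W
t=4: a0@(2,1):N a1@(2,1):SE a2@(5,2):NW a3@(5,3):W a4@(3,2):N a5@(1,3):NE a6@(3,3):N a7@(2,2):W

2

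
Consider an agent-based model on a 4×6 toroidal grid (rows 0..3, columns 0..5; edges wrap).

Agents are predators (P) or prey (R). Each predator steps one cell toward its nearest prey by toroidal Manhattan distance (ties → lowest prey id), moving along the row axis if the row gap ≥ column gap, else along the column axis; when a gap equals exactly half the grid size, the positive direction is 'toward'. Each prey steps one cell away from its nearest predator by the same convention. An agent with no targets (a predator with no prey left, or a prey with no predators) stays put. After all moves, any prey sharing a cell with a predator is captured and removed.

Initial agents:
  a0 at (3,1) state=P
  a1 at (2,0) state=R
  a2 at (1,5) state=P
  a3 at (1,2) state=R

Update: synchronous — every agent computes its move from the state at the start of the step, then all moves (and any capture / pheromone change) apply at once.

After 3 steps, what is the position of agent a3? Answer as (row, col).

t=1: a0@(2,1):P a1@(1,0):R a2@(2,5):P a3@(0,2):R
t=2: a0@(1,1):P a1@(0,0):R a2@(1,5):P a3@(3,2):R
t=3: a0@(0,1):P a1@(3,0):R a2@(0,5):P a3@(2,2):R

(2, 2)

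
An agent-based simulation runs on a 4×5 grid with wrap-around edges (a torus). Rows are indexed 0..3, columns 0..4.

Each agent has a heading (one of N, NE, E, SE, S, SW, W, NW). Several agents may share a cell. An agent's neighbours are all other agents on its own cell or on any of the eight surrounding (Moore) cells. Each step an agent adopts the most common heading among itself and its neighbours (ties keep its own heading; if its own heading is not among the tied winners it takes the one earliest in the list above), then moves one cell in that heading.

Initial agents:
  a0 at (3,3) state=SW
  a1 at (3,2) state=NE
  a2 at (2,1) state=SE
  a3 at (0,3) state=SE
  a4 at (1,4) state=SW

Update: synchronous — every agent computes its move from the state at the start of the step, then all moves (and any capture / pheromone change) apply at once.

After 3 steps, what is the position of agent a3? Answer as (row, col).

(3, 0)

t=1: a0@(0,2):SW a1@(0,3):SE a2@(3,2):SE a3@(1,2):SW a4@(2,3):SW
t=2: a0@(1,1):SW a1@(1,4):SE a2@(0,3):SE a3@(2,1):SW a4@(3,2):SW
t=3: a0@(2,0):SW a1@(2,0):SE a2@(1,4):SE a3@(3,0):SW a4@(0,1):SW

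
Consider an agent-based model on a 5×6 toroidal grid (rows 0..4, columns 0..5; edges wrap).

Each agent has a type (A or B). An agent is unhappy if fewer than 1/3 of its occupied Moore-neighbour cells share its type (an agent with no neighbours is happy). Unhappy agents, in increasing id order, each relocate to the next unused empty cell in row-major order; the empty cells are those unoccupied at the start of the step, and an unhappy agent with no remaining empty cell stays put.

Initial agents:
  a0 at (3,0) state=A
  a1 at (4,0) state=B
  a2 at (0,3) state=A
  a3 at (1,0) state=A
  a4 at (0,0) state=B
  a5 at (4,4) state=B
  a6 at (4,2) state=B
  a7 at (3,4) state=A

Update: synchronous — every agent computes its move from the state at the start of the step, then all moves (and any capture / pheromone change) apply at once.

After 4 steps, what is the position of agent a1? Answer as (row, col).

t=1: a0@(0,1):A a1@(4,0):B a2@(0,2):A a3@(0,4):A a4@(0,0):B a5@(0,5):B a6@(1,1):B a7@(1,2):A
t=2: a0@(0,1):A a1@(4,0):B a2@(0,2):A a3@(0,3):A a4@(0,0):B a5@(0,5):B a6@(1,0):B a7@(1,2):A
t=3: (unchanged — steady state)

(4, 0)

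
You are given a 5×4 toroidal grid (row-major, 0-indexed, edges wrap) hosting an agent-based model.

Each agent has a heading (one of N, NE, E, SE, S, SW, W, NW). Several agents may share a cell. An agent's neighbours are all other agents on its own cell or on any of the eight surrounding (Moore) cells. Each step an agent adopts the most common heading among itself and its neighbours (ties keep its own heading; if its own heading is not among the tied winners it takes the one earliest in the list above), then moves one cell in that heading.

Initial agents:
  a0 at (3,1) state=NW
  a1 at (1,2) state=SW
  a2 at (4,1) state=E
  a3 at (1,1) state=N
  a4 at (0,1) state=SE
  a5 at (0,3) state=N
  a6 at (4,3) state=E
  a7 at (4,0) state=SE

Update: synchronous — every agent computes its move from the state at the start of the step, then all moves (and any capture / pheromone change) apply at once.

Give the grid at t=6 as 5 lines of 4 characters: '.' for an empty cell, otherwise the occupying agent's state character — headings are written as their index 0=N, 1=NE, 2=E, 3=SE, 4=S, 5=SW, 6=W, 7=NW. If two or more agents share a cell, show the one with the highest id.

..33
...3
....
....
3...

t=1: a0@(2,0):NW a1@(0,2):N a2@(0,2):SE a3@(0,1):N a4@(1,2):SE a5@(4,3):N a6@(4,0):E a7@(0,1):SE
t=2: a0@(1,3):NW a1@(4,2):N a2@(1,3):SE a3@(1,2):SE a4@(2,3):SE a5@(3,3):N a6@(3,0):N a7@(1,2):SE
t=3: a0@(2,0):SE a1@(3,2):N a2@(2,0):SE a3@(2,3):SE a4@(3,0):SE a5@(2,3):N a6@(2,0):N a7@(2,3):SE
t=4: a0@(3,1):SE a1@(2,2):N a2@(3,1):SE a3@(3,0):SE a4@(4,1):SE a5@(3,0):SE a6@(3,1):SE a7@(3,0):SE
t=5: a0@(4,2):SE a1@(3,3):SE a2@(4,2):SE a3@(4,1):SE a4@(0,2):SE a5@(4,1):SE a6@(4,2):SE a7@(4,1):SE
t=6: a0@(0,3):SE a1@(4,0):SE a2@(0,3):SE a3@(0,2):SE a4@(1,3):SE a5@(0,2):SE a6@(0,3):SE a7@(0,2):SE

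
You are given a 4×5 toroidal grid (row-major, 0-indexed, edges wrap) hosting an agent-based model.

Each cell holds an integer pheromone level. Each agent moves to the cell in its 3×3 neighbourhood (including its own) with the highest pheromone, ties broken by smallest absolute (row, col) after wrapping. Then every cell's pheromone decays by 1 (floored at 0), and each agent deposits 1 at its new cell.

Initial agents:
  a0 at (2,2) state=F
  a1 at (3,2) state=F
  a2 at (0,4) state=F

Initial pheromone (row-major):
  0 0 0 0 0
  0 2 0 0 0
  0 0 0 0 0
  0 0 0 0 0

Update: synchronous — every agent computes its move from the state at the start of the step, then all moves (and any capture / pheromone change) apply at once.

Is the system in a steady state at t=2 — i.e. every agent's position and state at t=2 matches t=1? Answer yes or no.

no

t=1: a0@(1,1) a1@(0,1) a2@(0,0) | pheromone: 1 1 0 0 0 / 0 2 0 0 0 / 0 0 0 0 0 / 0 0 0 0 0
t=2: a0@(1,1) a1@(1,1) a2@(1,1) | pheromone: 0 0 0 0 0 / 0 4 0 0 0 / 0 0 0 0 0 / 0 0 0 0 0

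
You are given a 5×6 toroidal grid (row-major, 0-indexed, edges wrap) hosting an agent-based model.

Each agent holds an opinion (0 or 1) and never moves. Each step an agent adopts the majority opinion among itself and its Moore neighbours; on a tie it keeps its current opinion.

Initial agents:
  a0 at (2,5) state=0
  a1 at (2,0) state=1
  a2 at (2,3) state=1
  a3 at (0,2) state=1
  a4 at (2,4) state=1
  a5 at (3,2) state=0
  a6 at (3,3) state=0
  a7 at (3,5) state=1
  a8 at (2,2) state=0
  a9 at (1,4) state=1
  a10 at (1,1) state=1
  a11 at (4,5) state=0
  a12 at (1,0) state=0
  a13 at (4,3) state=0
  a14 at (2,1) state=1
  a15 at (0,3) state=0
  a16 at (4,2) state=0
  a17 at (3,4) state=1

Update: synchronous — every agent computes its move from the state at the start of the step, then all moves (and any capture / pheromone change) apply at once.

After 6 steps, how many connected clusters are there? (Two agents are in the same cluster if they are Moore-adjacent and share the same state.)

2

t=1: a0@(2,5):1 a1@(2,0):1 a2@(2,3):1 a3@(0,2):0 a4@(2,4):1 a5@(3,2):0 a6@(3,3):0 a7@(3,5):1 a8@(2,2):0 a9@(1,4):1 a10@(1,1):1 a11@(4,5):1 a12@(1,0):1 a13@(4,3):0 a14@(2,1):1 a15@(0,3):0 a16@(4,2):0 a17@(3,4):1
t=2: (unchanged — steady state)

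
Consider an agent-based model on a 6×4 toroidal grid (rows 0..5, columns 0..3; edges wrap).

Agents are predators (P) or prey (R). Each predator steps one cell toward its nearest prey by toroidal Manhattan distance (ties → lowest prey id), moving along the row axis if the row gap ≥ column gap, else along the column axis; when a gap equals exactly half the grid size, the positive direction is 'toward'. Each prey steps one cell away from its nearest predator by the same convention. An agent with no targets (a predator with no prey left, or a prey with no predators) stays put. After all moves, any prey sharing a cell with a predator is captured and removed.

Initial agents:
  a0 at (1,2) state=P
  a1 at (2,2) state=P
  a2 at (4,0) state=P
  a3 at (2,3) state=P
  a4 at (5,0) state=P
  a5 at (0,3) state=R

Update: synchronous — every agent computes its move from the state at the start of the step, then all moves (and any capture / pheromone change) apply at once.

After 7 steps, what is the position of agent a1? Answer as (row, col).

t=1: a0@(0,2):P a1@(1,2):P a2@(5,0):P a3@(1,3):P a4@(0,0):P a5@(5,3):R
t=2: a0@(5,2):P a1@(0,2):P a2@(5,3):P a3@(0,3):P a4@(5,0):P
t=3: (unchanged — steady state)

(0, 2)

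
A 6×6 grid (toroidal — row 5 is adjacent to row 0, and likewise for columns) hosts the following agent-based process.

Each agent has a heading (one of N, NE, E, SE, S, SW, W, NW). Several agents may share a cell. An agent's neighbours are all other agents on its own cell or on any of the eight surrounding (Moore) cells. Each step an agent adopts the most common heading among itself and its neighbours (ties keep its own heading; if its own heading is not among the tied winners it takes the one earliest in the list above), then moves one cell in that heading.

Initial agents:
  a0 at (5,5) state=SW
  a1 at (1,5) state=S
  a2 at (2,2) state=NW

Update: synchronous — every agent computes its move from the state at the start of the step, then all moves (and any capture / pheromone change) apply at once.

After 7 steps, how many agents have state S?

1

t=1: a0@(0,4):SW a1@(2,5):S a2@(1,1):NW
t=2: a0@(1,3):SW a1@(3,5):S a2@(0,0):NW
t=3: a0@(2,2):SW a1@(4,5):S a2@(5,5):NW
t=4: a0@(3,1):SW a1@(5,5):S a2@(4,4):NW
t=5: a0@(4,0):SW a1@(0,5):S a2@(3,3):NW
t=6: a0@(5,5):SW a1@(1,5):S a2@(2,2):NW
t=7: a0@(0,4):SW a1@(2,5):S a2@(1,1):NW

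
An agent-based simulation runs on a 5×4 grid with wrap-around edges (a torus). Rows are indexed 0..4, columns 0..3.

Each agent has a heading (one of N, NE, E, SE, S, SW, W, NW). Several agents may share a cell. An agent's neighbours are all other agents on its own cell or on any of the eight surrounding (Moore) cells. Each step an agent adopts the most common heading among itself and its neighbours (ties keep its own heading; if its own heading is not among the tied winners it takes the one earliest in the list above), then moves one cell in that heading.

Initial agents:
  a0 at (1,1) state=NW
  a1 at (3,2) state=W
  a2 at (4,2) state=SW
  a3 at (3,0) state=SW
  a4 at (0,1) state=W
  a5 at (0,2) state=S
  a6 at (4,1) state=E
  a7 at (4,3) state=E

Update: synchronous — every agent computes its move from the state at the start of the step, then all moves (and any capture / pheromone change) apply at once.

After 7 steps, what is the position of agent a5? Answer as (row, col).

t=1: a0@(0,0):NW a1@(3,3):E a2@(4,3):E a3@(3,1):E a4@(0,0):W a5@(0,3):E a6@(0,0):SW a7@(0,2):SW
t=2: a0@(0,1):E a1@(3,0):E a2@(4,0):E a3@(3,2):E a4@(0,1):E a5@(0,0):E a6@(0,1):E a7@(0,3):E
t=3: a0@(0,2):E a1@(3,1):E a2@(4,1):E a3@(3,3):E a4@(0,2):E a5@(0,1):E a6@(0,2):E a7@(0,0):E
t=4: a0@(0,3):E a1@(3,2):E a2@(4,2):E a3@(3,0):E a4@(0,3):E a5@(0,2):E a6@(0,3):E a7@(0,1):E
t=5: a0@(0,0):E a1@(3,3):E a2@(4,3):E a3@(3,1):E a4@(0,0):E a5@(0,3):E a6@(0,0):E a7@(0,2):E
t=6: a0@(0,1):E a1@(3,0):E a2@(4,0):E a3@(3,2):E a4@(0,1):E a5@(0,0):E a6@(0,1):E a7@(0,3):E
t=7: a0@(0,2):E a1@(3,1):E a2@(4,1):E a3@(3,3):E a4@(0,2):E a5@(0,1):E a6@(0,2):E a7@(0,0):E

(0, 1)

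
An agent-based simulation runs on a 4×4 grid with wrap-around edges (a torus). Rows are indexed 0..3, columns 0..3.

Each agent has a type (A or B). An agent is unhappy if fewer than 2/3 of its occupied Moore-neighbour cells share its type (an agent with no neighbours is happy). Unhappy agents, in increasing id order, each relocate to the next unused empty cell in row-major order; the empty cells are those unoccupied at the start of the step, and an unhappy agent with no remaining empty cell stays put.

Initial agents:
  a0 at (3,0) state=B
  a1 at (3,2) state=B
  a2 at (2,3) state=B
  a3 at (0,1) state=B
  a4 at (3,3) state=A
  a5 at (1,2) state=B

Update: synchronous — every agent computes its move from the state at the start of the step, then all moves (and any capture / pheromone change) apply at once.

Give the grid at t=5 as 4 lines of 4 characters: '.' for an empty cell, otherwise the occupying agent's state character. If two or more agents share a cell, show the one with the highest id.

AB..
..B.
...B
B.B.

t=1: a0@(3,0):B a1@(3,2):B a2@(2,3):B a3@(0,1):B a4@(0,0):A a5@(1,2):B
t=2: a0@(3,0):B a1@(3,2):B a2@(2,3):B a3@(0,1):B a4@(0,2):A a5@(1,2):B
t=3: a0@(3,0):B a1@(3,2):B a2@(2,3):B a3@(0,1):B a4@(0,0):A a5@(1,2):B
t=4: a0@(3,0):B a1@(3,2):B a2@(2,3):B a3@(0,1):B a4@(0,2):A a5@(1,2):B
t=5: a0@(3,0):B a1@(3,2):B a2@(2,3):B a3@(0,1):B a4@(0,0):A a5@(1,2):B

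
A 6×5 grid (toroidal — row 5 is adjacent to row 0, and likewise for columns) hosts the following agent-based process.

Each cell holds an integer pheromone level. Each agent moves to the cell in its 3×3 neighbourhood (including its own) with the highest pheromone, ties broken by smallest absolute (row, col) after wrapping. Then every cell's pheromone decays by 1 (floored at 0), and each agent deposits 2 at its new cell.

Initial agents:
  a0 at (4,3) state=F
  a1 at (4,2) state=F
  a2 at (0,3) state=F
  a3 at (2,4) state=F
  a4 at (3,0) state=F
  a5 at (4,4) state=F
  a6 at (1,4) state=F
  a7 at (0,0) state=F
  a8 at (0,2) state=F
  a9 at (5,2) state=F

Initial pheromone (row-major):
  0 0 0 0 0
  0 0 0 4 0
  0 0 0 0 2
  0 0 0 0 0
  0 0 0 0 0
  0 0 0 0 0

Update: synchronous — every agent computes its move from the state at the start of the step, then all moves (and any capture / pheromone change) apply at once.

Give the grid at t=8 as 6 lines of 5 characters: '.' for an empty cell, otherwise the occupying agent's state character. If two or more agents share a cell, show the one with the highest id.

t=1: a0@(3,2) a1@(3,1) a2@(1,3) a3@(1,3) a4@(2,4) a5@(3,0) a6@(1,3) a7@(0,0) a8@(1,3) a9@(0,1) | pheromone: 2 2 0 0 0 / 0 0 0 11 0 / 0 0 0 0 3 / 2 2 2 0 0 / 0 0 0 0 0 / 0 0 0 0 0
t=2: a0@(3,1) a1@(3,0) a2@(1,3) a3@(1,3) a4@(1,3) a5@(2,4) a6@(1,3) a7@(0,0) a8@(1,3) a9@(0,0) | pheromone: 5 1 0 0 0 / 0 0 0 20 0 / 0 0 0 0 4 / 3 3 1 0 0 / 0 0 0 0 0 / 0 0 0 0 0
t=3: a0@(3,0) a1@(2,4) a2@(1,3) a3@(1,3) a4@(1,3) a5@(1,3) a6@(1,3) a7@(0,0) a8@(1,3) a9@(0,0) | pheromone: 8 0 0 0 0 / 0 0 0 31 0 / 0 0 0 0 5 / 4 2 0 0 0 / 0 0 0 0 0 / 0 0 0 0 0
t=4: a0@(2,4) a1@(1,3) a2@(1,3) a3@(1,3) a4@(1,3) a5@(1,3) a6@(1,3) a7@(0,0) a8@(1,3) a9@(0,0) | pheromone: 11 0 0 0 0 / 0 0 0 44 0 / 0 0 0 0 6 / 3 1 0 0 0 / 0 0 0 0 0 / 0 0 0 0 0
t=5: a0@(1,3) a1@(1,3) a2@(1,3) a3@(1,3) a4@(1,3) a5@(1,3) a6@(1,3) a7@(0,0) a8@(1,3) a9@(0,0) | pheromone: 14 0 0 0 0 / 0 0 0 59 0 / 0 0 0 0 5 / 2 0 0 0 0 / 0 0 0 0 0 / 0 0 0 0 0
t=6: a0@(1,3) a1@(1,3) a2@(1,3) a3@(1,3) a4@(1,3) a5@(1,3) a6@(1,3) a7@(0,0) a8@(1,3) a9@(0,0) | pheromone: 17 0 0 0 0 / 0 0 0 74 0 / 0 0 0 0 4 / 1 0 0 0 0 / 0 0 0 0 0 / 0 0 0 0 0
t=7: a0@(1,3) a1@(1,3) a2@(1,3) a3@(1,3) a4@(1,3) a5@(1,3) a6@(1,3) a7@(0,0) a8@(1,3) a9@(0,0) | pheromone: 20 0 0 0 0 / 0 0 0 89 0 / 0 0 0 0 3 / 0 0 0 0 0 / 0 0 0 0 0 / 0 0 0 0 0
t=8: a0@(1,3) a1@(1,3) a2@(1,3) a3@(1,3) a4@(1,3) a5@(1,3) a6@(1,3) a7@(0,0) a8@(1,3) a9@(0,0) | pheromone: 23 0 0 0 0 / 0 0 0 104 0 / 0 0 0 0 2 / 0 0 0 0 0 / 0 0 0 0 0 / 0 0 0 0 0

F....
...F.
.....
.....
.....
.....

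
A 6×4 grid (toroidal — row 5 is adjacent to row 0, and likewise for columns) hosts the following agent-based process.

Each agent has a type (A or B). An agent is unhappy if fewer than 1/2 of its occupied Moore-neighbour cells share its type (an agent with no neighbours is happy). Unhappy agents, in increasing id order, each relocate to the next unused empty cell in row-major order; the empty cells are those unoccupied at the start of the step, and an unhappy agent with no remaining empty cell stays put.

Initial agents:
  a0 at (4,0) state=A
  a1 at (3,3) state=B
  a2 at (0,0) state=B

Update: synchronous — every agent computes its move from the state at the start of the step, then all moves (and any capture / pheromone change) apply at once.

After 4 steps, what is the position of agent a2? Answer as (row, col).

(1, 1)

t=1: a0@(0,1):A a1@(0,2):B a2@(0,0):B
t=2: a0@(0,3):A a1@(1,0):B a2@(1,1):B
t=3: a0@(0,0):A a1@(1,0):B a2@(1,1):B
t=4: a0@(0,1):A a1@(1,0):B a2@(1,1):B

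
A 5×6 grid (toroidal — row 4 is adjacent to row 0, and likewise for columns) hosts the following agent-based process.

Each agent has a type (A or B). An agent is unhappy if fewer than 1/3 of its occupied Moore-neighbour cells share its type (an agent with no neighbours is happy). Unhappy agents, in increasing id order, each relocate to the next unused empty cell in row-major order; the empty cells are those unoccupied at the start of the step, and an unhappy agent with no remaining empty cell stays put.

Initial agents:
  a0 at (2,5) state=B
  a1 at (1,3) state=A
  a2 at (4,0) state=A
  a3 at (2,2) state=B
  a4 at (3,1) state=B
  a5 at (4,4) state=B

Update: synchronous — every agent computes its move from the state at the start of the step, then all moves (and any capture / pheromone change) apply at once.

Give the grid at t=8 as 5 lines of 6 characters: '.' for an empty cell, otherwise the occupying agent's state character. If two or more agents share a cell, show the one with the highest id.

t=1: a0@(2,5):B a1@(0,0):A a2@(0,1):A a3@(2,2):B a4@(3,1):B a5@(4,4):B
t=2: (unchanged — steady state)

AA....
......
..B..B
.B....
....B.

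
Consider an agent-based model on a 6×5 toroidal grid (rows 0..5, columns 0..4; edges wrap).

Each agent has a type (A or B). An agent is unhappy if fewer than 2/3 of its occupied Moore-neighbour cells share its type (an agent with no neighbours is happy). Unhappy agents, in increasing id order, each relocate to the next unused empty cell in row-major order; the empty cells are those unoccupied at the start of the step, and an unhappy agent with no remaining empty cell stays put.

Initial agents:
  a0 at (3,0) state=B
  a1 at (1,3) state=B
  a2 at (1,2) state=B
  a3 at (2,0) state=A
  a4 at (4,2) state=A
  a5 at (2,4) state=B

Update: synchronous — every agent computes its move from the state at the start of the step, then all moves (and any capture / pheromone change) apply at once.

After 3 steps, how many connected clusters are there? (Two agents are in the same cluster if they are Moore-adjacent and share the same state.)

t=1: a0@(0,0):B a1@(1,3):B a2@(1,2):B a3@(0,1):A a4@(4,2):A a5@(2,4):B
t=2: a0@(0,2):B a1@(1,3):B a2@(0,3):B a3@(0,4):A a4@(4,2):A a5@(2,4):B
t=3: a0@(0,2):B a1@(1,3):B a2@(0,3):B a3@(0,0):A a4@(4,2):A a5@(2,4):B

3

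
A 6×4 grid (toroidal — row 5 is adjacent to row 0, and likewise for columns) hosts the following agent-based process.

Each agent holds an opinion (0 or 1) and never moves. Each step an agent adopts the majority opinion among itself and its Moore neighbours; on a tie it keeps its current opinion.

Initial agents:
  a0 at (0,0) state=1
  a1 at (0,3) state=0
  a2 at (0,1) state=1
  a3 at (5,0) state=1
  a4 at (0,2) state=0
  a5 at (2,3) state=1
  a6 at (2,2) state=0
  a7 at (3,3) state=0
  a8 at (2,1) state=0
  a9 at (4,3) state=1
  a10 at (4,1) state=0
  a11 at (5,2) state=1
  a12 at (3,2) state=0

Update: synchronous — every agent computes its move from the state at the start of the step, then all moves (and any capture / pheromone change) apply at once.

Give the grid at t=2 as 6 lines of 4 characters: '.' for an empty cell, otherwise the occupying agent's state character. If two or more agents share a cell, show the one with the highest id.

t=1: a0@(0,0):1 a1@(0,3):1 a2@(0,1):1 a3@(5,0):1 a4@(0,2):0 a5@(2,3):0 a6@(2,2):0 a7@(3,3):0 a8@(2,1):0 a9@(4,3):1 a10@(4,1):0 a11@(5,2):1 a12@(3,2):0
t=2: a0@(0,0):1 a1@(0,3):1 a2@(0,1):1 a3@(5,0):1 a4@(0,2):1 a5@(2,3):0 a6@(2,2):0 a7@(3,3):0 a8@(2,1):0 a9@(4,3):1 a10@(4,1):0 a11@(5,2):1 a12@(3,2):0

1111
....
.000
..00
.0.1
1.1.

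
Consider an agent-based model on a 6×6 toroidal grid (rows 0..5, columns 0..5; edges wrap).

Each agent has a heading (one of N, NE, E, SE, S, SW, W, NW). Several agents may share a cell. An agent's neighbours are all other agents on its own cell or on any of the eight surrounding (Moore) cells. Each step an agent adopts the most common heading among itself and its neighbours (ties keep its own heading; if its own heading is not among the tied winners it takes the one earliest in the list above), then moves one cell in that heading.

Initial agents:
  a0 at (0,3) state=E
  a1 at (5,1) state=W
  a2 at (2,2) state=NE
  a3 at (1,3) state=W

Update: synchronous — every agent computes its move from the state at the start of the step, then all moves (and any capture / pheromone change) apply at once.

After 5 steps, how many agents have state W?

t=1: a0@(0,4):E a1@(5,0):W a2@(1,3):NE a3@(1,2):W
t=2: a0@(0,5):E a1@(5,5):W a2@(0,4):NE a3@(1,1):W
t=3: a0@(0,0):E a1@(5,4):W a2@(5,5):NE a3@(1,0):W
t=4: a0@(0,1):E a1@(5,3):W a2@(4,0):NE a3@(1,5):W
t=5: a0@(0,2):E a1@(5,2):W a2@(3,1):NE a3@(1,4):W

2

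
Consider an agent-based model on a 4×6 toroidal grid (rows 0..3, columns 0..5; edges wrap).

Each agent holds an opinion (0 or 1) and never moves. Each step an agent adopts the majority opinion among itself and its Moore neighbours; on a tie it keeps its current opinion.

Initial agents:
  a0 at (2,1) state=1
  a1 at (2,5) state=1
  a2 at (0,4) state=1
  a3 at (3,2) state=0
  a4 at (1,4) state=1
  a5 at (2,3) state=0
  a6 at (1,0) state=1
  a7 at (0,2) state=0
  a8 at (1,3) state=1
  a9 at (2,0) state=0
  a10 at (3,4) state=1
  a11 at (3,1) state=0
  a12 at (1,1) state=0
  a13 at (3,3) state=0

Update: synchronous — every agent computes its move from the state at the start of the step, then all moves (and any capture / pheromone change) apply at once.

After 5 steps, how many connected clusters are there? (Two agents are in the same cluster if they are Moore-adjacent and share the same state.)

2

t=1: a0@(2,1):0 a1@(2,5):1 a2@(0,4):1 a3@(3,2):0 a4@(1,4):1 a5@(2,3):0 a6@(1,0):1 a7@(0,2):0 a8@(1,3):1 a9@(2,0):0 a10@(3,4):1 a11@(3,1):0 a12@(1,1):0 a13@(3,3):0
t=2: a0@(2,1):0 a1@(2,5):1 a2@(0,4):1 a3@(3,2):0 a4@(1,4):1 a5@(2,3):0 a6@(1,0):0 a7@(0,2):0 a8@(1,3):1 a9@(2,0):0 a10@(3,4):1 a11@(3,1):0 a12@(1,1):0 a13@(3,3):0
t=3: (unchanged — steady state)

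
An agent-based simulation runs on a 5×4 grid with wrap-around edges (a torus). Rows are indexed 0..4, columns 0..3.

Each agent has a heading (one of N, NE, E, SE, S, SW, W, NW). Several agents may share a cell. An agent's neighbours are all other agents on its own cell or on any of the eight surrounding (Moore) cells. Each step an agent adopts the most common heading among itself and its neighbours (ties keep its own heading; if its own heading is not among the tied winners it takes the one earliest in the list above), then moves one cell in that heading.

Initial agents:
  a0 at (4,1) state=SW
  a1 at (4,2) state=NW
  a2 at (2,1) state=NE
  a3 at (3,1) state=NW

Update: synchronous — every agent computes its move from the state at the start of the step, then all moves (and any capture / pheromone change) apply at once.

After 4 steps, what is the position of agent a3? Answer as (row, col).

(4, 1)

t=1: a0@(3,0):NW a1@(3,1):NW a2@(1,2):NE a3@(2,0):NW
t=2: a0@(2,3):NW a1@(2,0):NW a2@(0,3):NE a3@(1,3):NW
t=3: a0@(1,2):NW a1@(1,3):NW a2@(4,0):NE a3@(0,2):NW
t=4: a0@(0,1):NW a1@(0,2):NW a2@(3,1):NE a3@(4,1):NW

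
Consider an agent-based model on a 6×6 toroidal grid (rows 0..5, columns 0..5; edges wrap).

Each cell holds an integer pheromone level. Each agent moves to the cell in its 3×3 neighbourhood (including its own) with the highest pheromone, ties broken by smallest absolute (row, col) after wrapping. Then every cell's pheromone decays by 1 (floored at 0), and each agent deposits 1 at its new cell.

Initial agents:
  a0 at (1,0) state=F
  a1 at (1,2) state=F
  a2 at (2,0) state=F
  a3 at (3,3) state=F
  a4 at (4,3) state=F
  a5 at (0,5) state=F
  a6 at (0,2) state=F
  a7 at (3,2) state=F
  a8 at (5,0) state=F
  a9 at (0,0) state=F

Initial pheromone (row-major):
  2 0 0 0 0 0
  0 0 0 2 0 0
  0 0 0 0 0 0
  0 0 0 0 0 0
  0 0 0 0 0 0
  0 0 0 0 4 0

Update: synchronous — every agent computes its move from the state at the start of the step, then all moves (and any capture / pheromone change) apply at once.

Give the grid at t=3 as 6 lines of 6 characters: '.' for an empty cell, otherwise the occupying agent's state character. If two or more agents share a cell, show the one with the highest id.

t=1: a0@(0,0) a1@(1,3) a2@(1,0) a3@(2,2) a4@(5,4) a5@(5,4) a6@(1,3) a7@(2,1) a8@(0,0) a9@(0,0) | pheromone: 4 0 0 0 0 0 / 1 0 0 3 0 0 / 0 1 1 0 0 0 / 0 0 0 0 0 0 / 0 0 0 0 0 0 / 0 0 0 0 5 0
t=2: a0@(0,0) a1@(1,3) a2@(0,0) a3@(1,3) a4@(5,4) a5@(5,4) a6@(1,3) a7@(1,0) a8@(0,0) a9@(0,0) | pheromone: 7 0 0 0 0 0 / 1 0 0 5 0 0 / 0 0 0 0 0 0 / 0 0 0 0 0 0 / 0 0 0 0 0 0 / 0 0 0 0 6 0
t=3: a0@(0,0) a1@(1,3) a2@(0,0) a3@(1,3) a4@(5,4) a5@(5,4) a6@(1,3) a7@(0,0) a8@(0,0) a9@(0,0) | pheromone: 11 0 0 0 0 0 / 0 0 0 7 0 0 / 0 0 0 0 0 0 / 0 0 0 0 0 0 / 0 0 0 0 0 0 / 0 0 0 0 7 0

F.....
...F..
......
......
......
....F.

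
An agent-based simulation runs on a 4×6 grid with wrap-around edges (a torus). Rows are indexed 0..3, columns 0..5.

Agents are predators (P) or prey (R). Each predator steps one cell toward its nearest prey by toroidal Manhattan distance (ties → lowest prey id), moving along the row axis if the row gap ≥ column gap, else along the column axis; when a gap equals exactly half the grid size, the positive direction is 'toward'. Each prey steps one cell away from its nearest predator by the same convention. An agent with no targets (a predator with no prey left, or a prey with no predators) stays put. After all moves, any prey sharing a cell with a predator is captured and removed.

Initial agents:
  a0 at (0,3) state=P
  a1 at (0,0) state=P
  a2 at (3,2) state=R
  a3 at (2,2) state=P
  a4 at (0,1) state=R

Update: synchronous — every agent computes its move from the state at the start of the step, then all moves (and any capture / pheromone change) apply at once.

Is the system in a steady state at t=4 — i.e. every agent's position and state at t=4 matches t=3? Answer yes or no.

yes

t=1: a0@(3,3):P a1@(0,1):P a2@(0,2):R a3@(3,2):P a4@(0,2):R
t=2: a0@(0,3):P a1@(0,2):P a3@(0,2):P
t=3: (unchanged — steady state)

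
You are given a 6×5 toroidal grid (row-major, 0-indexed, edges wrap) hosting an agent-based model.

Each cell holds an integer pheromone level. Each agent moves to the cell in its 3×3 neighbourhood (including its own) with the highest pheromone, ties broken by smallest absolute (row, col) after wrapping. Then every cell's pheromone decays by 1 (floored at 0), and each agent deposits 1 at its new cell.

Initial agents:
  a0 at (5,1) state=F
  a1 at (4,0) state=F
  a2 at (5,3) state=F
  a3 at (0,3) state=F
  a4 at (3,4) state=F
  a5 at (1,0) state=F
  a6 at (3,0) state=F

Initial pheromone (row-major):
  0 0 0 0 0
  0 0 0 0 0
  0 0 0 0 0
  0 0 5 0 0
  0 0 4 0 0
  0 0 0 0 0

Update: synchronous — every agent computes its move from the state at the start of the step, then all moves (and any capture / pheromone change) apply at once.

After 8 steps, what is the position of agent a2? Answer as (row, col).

(4, 2)

t=1: a0@(4,2) a1@(3,0) a2@(4,2) a3@(0,2) a4@(2,0) a5@(0,0) a6@(2,0) | pheromone: 1 0 1 0 0 / 0 0 0 0 0 / 2 0 0 0 0 / 1 0 4 0 0 / 0 0 5 0 0 / 0 0 0 0 0
t=2: a0@(4,2) a1@(2,0) a2@(4,2) a3@(0,2) a4@(2,0) a5@(0,0) a6@(2,0) | pheromone: 1 0 1 0 0 / 0 0 0 0 0 / 4 0 0 0 0 / 0 0 3 0 0 / 0 0 6 0 0 / 0 0 0 0 0
t=3: a0@(4,2) a1@(2,0) a2@(4,2) a3@(0,2) a4@(2,0) a5@(0,0) a6@(2,0) | pheromone: 1 0 1 0 0 / 0 0 0 0 0 / 6 0 0 0 0 / 0 0 2 0 0 / 0 0 7 0 0 / 0 0 0 0 0
t=4: a0@(4,2) a1@(2,0) a2@(4,2) a3@(0,2) a4@(2,0) a5@(0,0) a6@(2,0) | pheromone: 1 0 1 0 0 / 0 0 0 0 0 / 8 0 0 0 0 / 0 0 1 0 0 / 0 0 8 0 0 / 0 0 0 0 0
t=5: a0@(4,2) a1@(2,0) a2@(4,2) a3@(0,2) a4@(2,0) a5@(0,0) a6@(2,0) | pheromone: 1 0 1 0 0 / 0 0 0 0 0 / 10 0 0 0 0 / 0 0 0 0 0 / 0 0 9 0 0 / 0 0 0 0 0
t=6: a0@(4,2) a1@(2,0) a2@(4,2) a3@(0,2) a4@(2,0) a5@(0,0) a6@(2,0) | pheromone: 1 0 1 0 0 / 0 0 0 0 0 / 12 0 0 0 0 / 0 0 0 0 0 / 0 0 10 0 0 / 0 0 0 0 0
t=7: a0@(4,2) a1@(2,0) a2@(4,2) a3@(0,2) a4@(2,0) a5@(0,0) a6@(2,0) | pheromone: 1 0 1 0 0 / 0 0 0 0 0 / 14 0 0 0 0 / 0 0 0 0 0 / 0 0 11 0 0 / 0 0 0 0 0
t=8: a0@(4,2) a1@(2,0) a2@(4,2) a3@(0,2) a4@(2,0) a5@(0,0) a6@(2,0) | pheromone: 1 0 1 0 0 / 0 0 0 0 0 / 16 0 0 0 0 / 0 0 0 0 0 / 0 0 12 0 0 / 0 0 0 0 0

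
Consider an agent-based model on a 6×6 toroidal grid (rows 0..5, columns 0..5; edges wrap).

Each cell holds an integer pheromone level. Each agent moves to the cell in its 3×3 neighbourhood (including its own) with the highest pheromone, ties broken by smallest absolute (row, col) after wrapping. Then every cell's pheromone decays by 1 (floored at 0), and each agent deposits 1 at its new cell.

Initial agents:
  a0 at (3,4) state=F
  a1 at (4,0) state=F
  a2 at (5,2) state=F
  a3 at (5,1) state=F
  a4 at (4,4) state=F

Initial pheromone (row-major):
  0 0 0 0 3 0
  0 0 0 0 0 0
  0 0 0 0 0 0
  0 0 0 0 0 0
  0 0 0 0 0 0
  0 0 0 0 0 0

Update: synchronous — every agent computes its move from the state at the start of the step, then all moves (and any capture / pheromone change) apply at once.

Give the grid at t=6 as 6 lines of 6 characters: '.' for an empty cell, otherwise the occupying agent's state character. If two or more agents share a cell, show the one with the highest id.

t=1: a0@(2,3) a1@(3,0) a2@(0,1) a3@(0,0) a4@(3,3) | pheromone: 1 1 0 0 2 0 / 0 0 0 0 0 0 / 0 0 0 1 0 0 / 1 0 0 1 0 0 / 0 0 0 0 0 0 / 0 0 0 0 0 0
t=2: a0@(2,3) a1@(3,0) a2@(0,0) a3@(0,0) a4@(2,3) | pheromone: 2 0 0 0 1 0 / 0 0 0 0 0 0 / 0 0 0 2 0 0 / 1 0 0 0 0 0 / 0 0 0 0 0 0 / 0 0 0 0 0 0
t=3: a0@(2,3) a1@(3,0) a2@(0,0) a3@(0,0) a4@(2,3) | pheromone: 3 0 0 0 0 0 / 0 0 0 0 0 0 / 0 0 0 3 0 0 / 1 0 0 0 0 0 / 0 0 0 0 0 0 / 0 0 0 0 0 0
t=4: a0@(2,3) a1@(3,0) a2@(0,0) a3@(0,0) a4@(2,3) | pheromone: 4 0 0 0 0 0 / 0 0 0 0 0 0 / 0 0 0 4 0 0 / 1 0 0 0 0 0 / 0 0 0 0 0 0 / 0 0 0 0 0 0
t=5: a0@(2,3) a1@(3,0) a2@(0,0) a3@(0,0) a4@(2,3) | pheromone: 5 0 0 0 0 0 / 0 0 0 0 0 0 / 0 0 0 5 0 0 / 1 0 0 0 0 0 / 0 0 0 0 0 0 / 0 0 0 0 0 0
t=6: a0@(2,3) a1@(3,0) a2@(0,0) a3@(0,0) a4@(2,3) | pheromone: 6 0 0 0 0 0 / 0 0 0 0 0 0 / 0 0 0 6 0 0 / 1 0 0 0 0 0 / 0 0 0 0 0 0 / 0 0 0 0 0 0

F.....
......
...F..
F.....
......
......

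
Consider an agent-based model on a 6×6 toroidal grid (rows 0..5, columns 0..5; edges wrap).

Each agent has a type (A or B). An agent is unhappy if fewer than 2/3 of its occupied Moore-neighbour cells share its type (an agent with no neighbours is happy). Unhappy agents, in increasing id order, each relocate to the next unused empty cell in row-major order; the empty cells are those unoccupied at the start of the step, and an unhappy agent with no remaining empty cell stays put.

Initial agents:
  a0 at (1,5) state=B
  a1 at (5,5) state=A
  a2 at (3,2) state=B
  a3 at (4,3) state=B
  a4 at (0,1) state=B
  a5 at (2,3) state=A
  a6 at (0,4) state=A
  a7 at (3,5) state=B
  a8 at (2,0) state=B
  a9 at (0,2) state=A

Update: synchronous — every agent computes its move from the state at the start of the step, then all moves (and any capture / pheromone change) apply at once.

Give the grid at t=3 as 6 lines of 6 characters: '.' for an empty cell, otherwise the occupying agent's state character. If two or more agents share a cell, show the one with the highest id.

t=1: a0@(0,0):B a1@(5,5):A a2@(0,3):B a3@(4,3):B a4@(0,5):B a5@(1,0):A a6@(1,1):A a7@(3,5):B a8@(2,0):B a9@(1,2):A
t=2: a0@(0,1):B a1@(0,2):A a2@(0,4):B a3@(4,3):B a4@(1,3):B a5@(1,4):A a6@(1,5):A a7@(3,5):B a8@(2,1):B a9@(2,2):A
t=3: a0@(0,0):B a1@(0,3):A a2@(0,5):B a3@(4,3):B a4@(1,0):B a5@(1,1):A a6@(1,2):A a7@(3,5):B a8@(2,0):B a9@(2,3):A

B..A.B
BAA...
B..A..
.....B
...B..
......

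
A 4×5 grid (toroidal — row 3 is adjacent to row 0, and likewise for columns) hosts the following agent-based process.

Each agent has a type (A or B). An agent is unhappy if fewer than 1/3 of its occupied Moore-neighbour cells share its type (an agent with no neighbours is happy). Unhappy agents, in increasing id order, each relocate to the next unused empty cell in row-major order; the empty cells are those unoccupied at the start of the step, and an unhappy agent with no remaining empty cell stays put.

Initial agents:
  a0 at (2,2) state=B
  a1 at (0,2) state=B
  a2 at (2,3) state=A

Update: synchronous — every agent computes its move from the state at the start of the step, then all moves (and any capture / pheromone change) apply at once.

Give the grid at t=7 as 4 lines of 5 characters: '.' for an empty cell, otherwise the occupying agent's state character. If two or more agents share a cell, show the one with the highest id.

t=1: a0@(0,0):B a1@(0,2):B a2@(0,1):A
t=2: a0@(0,3):B a1@(0,4):B a2@(1,0):A
t=3: a0@(0,3):B a1@(0,4):B a2@(0,0):A
t=4: a0@(0,3):B a1@(0,4):B a2@(0,1):A
t=5: (unchanged — steady state)

.A.BB
.....
.....
.....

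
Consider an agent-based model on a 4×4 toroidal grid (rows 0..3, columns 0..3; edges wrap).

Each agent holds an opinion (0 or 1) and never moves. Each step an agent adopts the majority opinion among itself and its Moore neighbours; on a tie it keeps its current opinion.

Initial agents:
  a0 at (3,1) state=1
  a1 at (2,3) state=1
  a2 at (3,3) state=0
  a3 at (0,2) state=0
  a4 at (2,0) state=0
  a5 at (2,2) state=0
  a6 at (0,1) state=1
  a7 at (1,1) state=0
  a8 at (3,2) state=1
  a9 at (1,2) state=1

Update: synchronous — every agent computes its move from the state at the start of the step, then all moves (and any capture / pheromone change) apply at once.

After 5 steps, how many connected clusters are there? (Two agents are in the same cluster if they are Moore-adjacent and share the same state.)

t=1: a0@(3,1):1 a1@(2,3):1 a2@(3,3):0 a3@(0,2):1 a4@(2,0):0 a5@(2,2):1 a6@(0,1):1 a7@(1,1):0 a8@(3,2):1 a9@(1,2):1
t=2: a0@(3,1):1 a1@(2,3):1 a2@(3,3):1 a3@(0,2):1 a4@(2,0):0 a5@(2,2):1 a6@(0,1):1 a7@(1,1):1 a8@(3,2):1 a9@(1,2):1
t=3: a0@(3,1):1 a1@(2,3):1 a2@(3,3):1 a3@(0,2):1 a4@(2,0):1 a5@(2,2):1 a6@(0,1):1 a7@(1,1):1 a8@(3,2):1 a9@(1,2):1
t=4: (unchanged — steady state)

1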